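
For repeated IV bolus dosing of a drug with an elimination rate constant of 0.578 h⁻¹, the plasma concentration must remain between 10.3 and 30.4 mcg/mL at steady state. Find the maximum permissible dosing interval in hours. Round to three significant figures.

Between IV bolus doses, concentration decays as C = C₀·e^(−kτ), so C_peak/C_trough = e^(kτ).
τ_max = ln(C_peak/C_trough) / k = ln(30.4/10.3) / 0.5780 = 1.082 / 0.5780 = 1.872 h

1.87 h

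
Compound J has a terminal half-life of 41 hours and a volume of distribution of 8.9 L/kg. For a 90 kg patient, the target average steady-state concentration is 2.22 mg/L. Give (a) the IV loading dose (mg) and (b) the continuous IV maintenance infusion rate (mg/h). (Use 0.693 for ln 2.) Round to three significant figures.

Total Vd = 8.9 × 90 = 801.0 L
LD = Vd × C = 801.0 × 2.22 = 1778 mg
CL = 0.693 × Vd / t½ = 0.693 × 801.0 / 41 = 13.54 L/h
Infusion rate = CL × Css = 13.54 × 2.22 = 30.06 mg/h

(a) 1780 mg; (b) 30.1 mg/h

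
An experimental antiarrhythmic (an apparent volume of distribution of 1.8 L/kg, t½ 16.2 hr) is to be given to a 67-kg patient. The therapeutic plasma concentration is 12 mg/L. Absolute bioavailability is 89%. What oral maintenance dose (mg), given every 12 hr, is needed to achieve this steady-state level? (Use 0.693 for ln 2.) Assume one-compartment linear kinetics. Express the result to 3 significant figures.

835 mg

Total Vd = 1.8 × 67 = 120.6 L
k = 0.693/16.2 = 0.04278 h⁻¹, so CL = k·Vd = 0.04278 × 120.6 = 5.159 L/h
D = CL × Css × τ / F = 5.159 × 12 × 12 / 0.89 = 834.7 mg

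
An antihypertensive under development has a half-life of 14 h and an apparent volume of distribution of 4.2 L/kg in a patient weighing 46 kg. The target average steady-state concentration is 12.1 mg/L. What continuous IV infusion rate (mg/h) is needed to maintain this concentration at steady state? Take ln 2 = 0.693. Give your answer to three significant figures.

Vd = 4.2 L/kg × 46 kg = 193.2 L
CL = ln 2 · Vd / t½ = 0.693 × 193.2 / 14 = 9.563 L/h
Infusion rate = CL × Css = 9.563 × 12.1 = 115.7 mg/h

116 mg/h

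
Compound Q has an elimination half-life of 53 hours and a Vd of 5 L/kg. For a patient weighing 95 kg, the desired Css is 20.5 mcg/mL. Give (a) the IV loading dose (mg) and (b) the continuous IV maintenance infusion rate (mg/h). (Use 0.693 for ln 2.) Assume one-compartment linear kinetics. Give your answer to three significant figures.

(a) 9740 mg; (b) 127 mg/h

Total Vd = 5 × 95 = 475.0 L
LD = Vd × C = 475.0 × 20.5 = 9738 mg
CL = 0.693 × Vd / t½ = 0.693 × 475.0 / 53 = 6.211 L/h
Infusion rate = CL × Css = 6.211 × 20.5 = 127.3 mg/h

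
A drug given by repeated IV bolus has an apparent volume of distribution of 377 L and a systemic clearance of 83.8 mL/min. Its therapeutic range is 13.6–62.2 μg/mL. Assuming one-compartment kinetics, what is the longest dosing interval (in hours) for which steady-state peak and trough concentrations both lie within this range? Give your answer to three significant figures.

114 h

Convert clearance: 83.8 mL/min × 60 min/h ÷ 1000 mL/L = 5.028 L/h
k = CL / Vd = 5.028 / 377.0 = 0.01334 h⁻¹
Between IV bolus doses, concentration decays as C = C₀·e^(−kτ), so C_peak/C_trough = e^(kτ).
τ_max = ln(C_peak/C_trough) / k = ln(62.2/13.6) / 0.01334 = 1.520 / 0.01334 = 113.9 h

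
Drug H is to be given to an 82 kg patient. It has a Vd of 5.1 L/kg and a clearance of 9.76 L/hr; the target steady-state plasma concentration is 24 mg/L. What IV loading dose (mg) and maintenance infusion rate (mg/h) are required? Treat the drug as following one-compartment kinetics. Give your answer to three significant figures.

Total Vd = 5.1 × 82 = 418.2 L
Loading dose = Vd × C = 418.2 × 24 = 10040 mg
Maintenance infusion rate = CL × Css = 9.760 × 24 = 234.2 mg/h

(a) 10000 mg; (b) 234 mg/h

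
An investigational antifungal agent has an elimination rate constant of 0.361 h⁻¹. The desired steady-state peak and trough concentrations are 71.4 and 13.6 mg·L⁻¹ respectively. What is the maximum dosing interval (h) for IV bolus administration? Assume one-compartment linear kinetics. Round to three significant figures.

Between IV bolus doses, concentration decays as C = C₀·e^(−kτ), so C_peak/C_trough = e^(kτ).
τ_max = ln(C_peak/C_trough) / k = ln(71.4/13.6) / 0.3610 = 1.658 / 0.3610 = 4.593 h

4.59 h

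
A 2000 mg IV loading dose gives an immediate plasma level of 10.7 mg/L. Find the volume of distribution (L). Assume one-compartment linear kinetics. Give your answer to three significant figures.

187 L

Immediately after an IV bolus, C₀ = Dose / Vd, so Vd = Dose / C₀.
Vd = 2000 / 10.7 = 186.9 L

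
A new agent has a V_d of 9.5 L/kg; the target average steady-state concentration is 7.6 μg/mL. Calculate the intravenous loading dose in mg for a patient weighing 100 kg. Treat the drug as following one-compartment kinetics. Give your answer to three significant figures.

Total Vd = 9.5 × 100 = 950.0 L
The loading dose fills Vd to the target concentration.
LD = Vd × C = 950.0 × 7.600 = 7220 mg

7220 mg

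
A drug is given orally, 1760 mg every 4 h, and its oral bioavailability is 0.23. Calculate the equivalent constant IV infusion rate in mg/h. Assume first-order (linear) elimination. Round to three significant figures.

Equivalent systemic input: infusion rate = F·D/τ.
Rate = 0.23 × 1760 / 4 = 101.2 mg/h

101 mg/h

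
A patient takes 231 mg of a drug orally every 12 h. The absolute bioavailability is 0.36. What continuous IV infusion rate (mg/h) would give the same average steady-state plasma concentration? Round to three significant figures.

Equivalent systemic input: infusion rate = F·D/τ.
Rate = 0.36 × 231 / 12 = 6.930 mg/h

6.93 mg/h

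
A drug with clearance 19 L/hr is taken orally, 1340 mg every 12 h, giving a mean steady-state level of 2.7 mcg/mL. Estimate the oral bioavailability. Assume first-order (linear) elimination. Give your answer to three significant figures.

0.459

F·D/τ = CL·Css at steady state → F = CL·Css·τ / D.
F = 19 × 2.7 × 12 / 1340 = 0.459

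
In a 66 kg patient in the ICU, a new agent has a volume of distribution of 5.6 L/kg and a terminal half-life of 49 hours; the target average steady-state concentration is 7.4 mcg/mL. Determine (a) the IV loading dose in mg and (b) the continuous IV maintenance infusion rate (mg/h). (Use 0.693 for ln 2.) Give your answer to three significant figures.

Total Vd = 5.6 × 66 = 369.6 L
LD = Vd × C = 369.6 × 7.4 = 2735 mg
CL = 0.693 × Vd / t½ = 0.693 × 369.6 / 49 = 5.227 L/h
Infusion rate = CL × Css = 5.227 × 7.4 = 38.68 mg/h

(a) 2740 mg; (b) 38.7 mg/h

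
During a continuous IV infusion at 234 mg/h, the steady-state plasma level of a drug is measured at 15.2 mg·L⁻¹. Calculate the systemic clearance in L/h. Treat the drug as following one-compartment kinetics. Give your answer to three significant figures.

15.4 L/h

At steady state, infusion rate = CL × Css, so CL = rate / Css.
CL = 234 / 15.2 = 15.39 L/h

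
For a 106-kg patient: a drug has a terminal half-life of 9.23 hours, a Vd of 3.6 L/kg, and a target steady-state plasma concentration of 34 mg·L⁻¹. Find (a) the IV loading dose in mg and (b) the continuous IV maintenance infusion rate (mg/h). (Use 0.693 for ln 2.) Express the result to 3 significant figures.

(a) 13000 mg; (b) 974 mg/h

Total Vd = 3.6 × 106 = 381.6 L
LD = Vd × C = 381.6 × 34 = 12970 mg
CL = 0.693 × Vd / t½ = 0.693 × 381.6 / 9.23 = 28.65 L/h
Infusion rate = CL × Css = 28.65 × 34 = 974.1 mg/h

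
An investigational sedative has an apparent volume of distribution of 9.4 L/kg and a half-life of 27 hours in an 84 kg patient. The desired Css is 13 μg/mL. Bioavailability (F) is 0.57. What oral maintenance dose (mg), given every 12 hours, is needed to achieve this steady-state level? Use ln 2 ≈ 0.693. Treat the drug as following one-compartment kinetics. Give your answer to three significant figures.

Vd(total) = 84 kg × 9.4 L/kg = 789.6 L
CL = ln 2 · Vd / t½ = 0.693 × 789.6 / 27 = 20.27 L/h
D = CL × Css × τ / F = 20.27 × 13 × 12 / 0.57 = 5548 mg

5550 mg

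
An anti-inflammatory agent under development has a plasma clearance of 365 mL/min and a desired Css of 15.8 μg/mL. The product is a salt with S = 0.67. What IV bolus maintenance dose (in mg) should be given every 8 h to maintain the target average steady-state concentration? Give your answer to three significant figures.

CL = 365 mL/min = 365 × 0.06 = 21.90 L/h
At steady state, dose per interval replaces the amount cleared in that interval: S·D/τ = CL·Css.
D = CL × Css × τ / S = 21.90 × 15.8 × 8 / 0.67 = 4132 mg

4130 mg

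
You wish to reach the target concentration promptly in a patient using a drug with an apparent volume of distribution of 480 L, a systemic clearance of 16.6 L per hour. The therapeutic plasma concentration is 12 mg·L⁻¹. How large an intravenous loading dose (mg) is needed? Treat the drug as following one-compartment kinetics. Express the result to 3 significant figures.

LD = Vd × C = 480.0 × 12.00 = 5760 mg

5760 mg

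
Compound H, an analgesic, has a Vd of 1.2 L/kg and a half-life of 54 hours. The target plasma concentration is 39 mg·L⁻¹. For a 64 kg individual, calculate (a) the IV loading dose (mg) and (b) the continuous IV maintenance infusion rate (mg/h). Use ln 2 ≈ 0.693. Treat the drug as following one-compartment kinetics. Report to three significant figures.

(a) 3000 mg; (b) 38.4 mg/h

Total Vd = 1.2 × 64 = 76.80 L
LD = Vd × C = 76.80 × 39 = 2995 mg
CL = 0.693 × Vd / t½ = 0.693 × 76.80 / 54 = 0.9856 L/h
Infusion rate = CL × Css = 0.9856 × 39 = 38.44 mg/h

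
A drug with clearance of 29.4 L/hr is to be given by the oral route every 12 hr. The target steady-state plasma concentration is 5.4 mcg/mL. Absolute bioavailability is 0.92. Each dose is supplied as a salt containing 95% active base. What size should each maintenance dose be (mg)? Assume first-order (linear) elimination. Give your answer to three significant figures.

2180 mg

At steady state, dose per interval replaces the amount cleared in that interval: F·S·D/τ = CL·Css.
D = CL × Css × τ / F / S = 29.40 × 5.4 × 12 / 0.92 / 0.95 = 2180 mg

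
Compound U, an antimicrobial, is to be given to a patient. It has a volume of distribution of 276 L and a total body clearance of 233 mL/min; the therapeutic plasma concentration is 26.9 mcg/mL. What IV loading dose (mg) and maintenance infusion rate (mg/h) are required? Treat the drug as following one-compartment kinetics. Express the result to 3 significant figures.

(a) 7420 mg; (b) 376 mg/h

Loading: fill Vd to C_target → 276.0 L × 26.9 mg/L = 7424 mg
CL = 233 mL/min × 60/1000 = 13.98 L/h
Maintenance: replace elimination → rate = CL × Css = 13.98 × 26.9 = 376.1 mg/h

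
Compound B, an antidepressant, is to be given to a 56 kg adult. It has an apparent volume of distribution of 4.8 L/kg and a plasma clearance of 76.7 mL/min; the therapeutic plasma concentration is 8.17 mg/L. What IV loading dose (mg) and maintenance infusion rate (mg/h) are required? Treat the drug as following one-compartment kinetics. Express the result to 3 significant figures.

(a) 2200 mg; (b) 37.6 mg/h

Vd = 4.8 L/kg × 56 kg = 268.8 L
Loading: fill Vd to C_target → 268.8 L × 8.17 mg/L = 2196 mg
Convert clearance: 76.7 mL/min × 60 min/h ÷ 1000 mL/L = 4.602 L/h
Maintenance infusion rate = CL × Css = 4.602 × 8.17 = 37.60 mg/h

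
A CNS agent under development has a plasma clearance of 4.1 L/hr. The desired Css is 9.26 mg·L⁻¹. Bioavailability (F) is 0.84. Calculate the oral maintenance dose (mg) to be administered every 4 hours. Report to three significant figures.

At steady state, dose per interval replaces the amount cleared in that interval: F·D/τ = CL·Css.
D = CL × Css × τ / F = 4.100 × 9.26 × 4 / 0.84 = 180.8 mg

181 mg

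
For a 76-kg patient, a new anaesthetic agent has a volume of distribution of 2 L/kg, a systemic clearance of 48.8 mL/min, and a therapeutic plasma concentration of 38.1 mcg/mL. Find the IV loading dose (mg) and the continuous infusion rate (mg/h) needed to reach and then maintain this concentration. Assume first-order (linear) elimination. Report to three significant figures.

Vd(total) = 76 kg × 2 L/kg = 152.0 L
Loading: fill Vd to C_target → 152.0 L × 38.1 mg/L = 5791 mg
CL = 48.8 mL/min = 48.8 × 0.06 = 2.928 L/h
Maintenance: replace elimination → rate = CL × Css = 2.928 × 38.1 = 111.6 mg/h

(a) 5790 mg; (b) 112 mg/h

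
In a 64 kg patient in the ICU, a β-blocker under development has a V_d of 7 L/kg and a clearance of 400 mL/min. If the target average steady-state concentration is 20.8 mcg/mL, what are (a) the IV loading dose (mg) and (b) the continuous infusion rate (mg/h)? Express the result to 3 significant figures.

Total Vd = 7 × 64 = 448.0 L
Loading dose = Vd × C = 448.0 × 20.8 = 9318 mg
CL = 400 mL/min = 400 × 0.06 = 24.00 L/h
Maintenance infusion rate = CL × Css = 24.00 × 20.8 = 499.2 mg/h

(a) 9320 mg; (b) 499 mg/h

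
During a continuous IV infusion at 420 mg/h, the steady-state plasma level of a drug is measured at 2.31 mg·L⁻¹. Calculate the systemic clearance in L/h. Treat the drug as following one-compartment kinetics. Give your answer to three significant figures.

182 L/h

At steady state, infusion rate = CL × Css, so CL = rate / Css.
CL = 420 / 2.31 = 181.8 L/h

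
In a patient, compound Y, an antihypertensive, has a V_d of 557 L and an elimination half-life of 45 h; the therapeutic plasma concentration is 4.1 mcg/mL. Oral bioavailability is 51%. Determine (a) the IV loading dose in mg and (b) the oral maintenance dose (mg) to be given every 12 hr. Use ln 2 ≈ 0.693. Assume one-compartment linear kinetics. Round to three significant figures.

(a) 2280 mg; (b) 828 mg

LD = Vd × C = 557.0 × 4.1 = 2284 mg
CL = 0.693 × Vd / t½ = 0.693 × 557.0 / 45 = 8.578 L/h
D = CL × Css × τ / F = 8.578 × 4.1 × 12 / 0.51 = 827.5 mg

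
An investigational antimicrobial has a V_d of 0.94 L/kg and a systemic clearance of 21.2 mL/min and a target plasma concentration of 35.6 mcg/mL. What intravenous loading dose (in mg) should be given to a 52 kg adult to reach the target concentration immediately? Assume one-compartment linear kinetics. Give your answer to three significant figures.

Total Vd = 0.94 × 52 = 48.88 L
The loading dose fills Vd to the target concentration; clearance is irrelevant here.
LD = Vd × C = 48.88 × 35.60 = 1740 mg

1740 mg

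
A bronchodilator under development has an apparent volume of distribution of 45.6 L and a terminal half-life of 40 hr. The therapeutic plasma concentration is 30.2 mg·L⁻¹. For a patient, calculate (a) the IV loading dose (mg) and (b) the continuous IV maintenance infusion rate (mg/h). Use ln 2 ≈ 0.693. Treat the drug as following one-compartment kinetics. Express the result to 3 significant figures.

(a) 1380 mg; (b) 23.9 mg/h

LD = Vd × C = 45.60 × 30.2 = 1377 mg
CL = 0.693 × Vd / t½ = 0.693 × 45.60 / 40 = 0.7900 L/h
Infusion rate = CL × Css = 0.7900 × 30.2 = 23.86 mg/h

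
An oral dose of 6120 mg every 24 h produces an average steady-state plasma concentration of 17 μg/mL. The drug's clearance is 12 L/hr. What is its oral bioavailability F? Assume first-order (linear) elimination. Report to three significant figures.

F·D/τ = CL·Css at steady state → F = CL·Css·τ / D.
F = 12 × 17 × 24 / 6120 = 0.800

0.800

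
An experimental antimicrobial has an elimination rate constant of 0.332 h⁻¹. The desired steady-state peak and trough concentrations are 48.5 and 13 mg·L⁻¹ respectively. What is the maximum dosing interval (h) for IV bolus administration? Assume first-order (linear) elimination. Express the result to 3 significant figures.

3.97 h

Between IV bolus doses, concentration decays as C = C₀·e^(−kτ), so C_peak/C_trough = e^(kτ).
τ_max = ln(C_peak/C_trough) / k = ln(48.5/13) / 0.3320 = 1.317 / 0.3320 = 3.967 h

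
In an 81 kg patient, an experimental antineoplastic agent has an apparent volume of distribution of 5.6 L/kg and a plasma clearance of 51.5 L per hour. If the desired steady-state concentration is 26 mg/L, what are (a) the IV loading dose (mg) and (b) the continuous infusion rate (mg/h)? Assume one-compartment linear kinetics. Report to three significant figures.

(a) 11800 mg; (b) 1340 mg/h

Vd = 5.6 L/kg × 81 kg = 453.6 L
Loading dose = Vd × C = 453.6 × 26 = 11790 mg
Maintenance: replace elimination → rate = CL × Css = 51.50 × 26 = 1339 mg/h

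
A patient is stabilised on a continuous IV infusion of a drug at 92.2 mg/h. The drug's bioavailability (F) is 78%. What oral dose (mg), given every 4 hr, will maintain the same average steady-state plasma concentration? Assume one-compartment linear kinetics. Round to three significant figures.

473 mg

To maintain the same Css, the systemic dosing rate must be unchanged: F·D/τ = infusion rate.
D = rate × τ / F = 92.2 × 4 / 0.78 = 472.8 mg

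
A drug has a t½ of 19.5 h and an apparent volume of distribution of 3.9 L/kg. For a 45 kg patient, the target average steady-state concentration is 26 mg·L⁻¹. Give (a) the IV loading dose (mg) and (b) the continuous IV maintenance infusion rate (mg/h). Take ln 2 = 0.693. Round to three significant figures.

(a) 4560 mg; (b) 162 mg/h

Vd(total) = 45 kg × 3.9 L/kg = 175.5 L
LD = Vd × C = 175.5 × 26 = 4563 mg
CL = 0.693 × Vd / t½ = 0.693 × 175.5 / 19.5 = 6.237 L/h
Infusion rate = CL × Css = 6.237 × 26 = 162.2 mg/h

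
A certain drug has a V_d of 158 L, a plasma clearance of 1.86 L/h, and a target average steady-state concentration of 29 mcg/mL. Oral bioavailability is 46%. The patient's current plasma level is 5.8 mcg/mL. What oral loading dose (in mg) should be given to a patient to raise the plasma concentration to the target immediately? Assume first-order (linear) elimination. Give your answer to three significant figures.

7970 mg

Concentration deficit ΔC = 29 − 5.8 = 23.20 mg/L
LD = Vd × ΔC / F = 158.0 × 23.20 / 0.46 = 7969 mg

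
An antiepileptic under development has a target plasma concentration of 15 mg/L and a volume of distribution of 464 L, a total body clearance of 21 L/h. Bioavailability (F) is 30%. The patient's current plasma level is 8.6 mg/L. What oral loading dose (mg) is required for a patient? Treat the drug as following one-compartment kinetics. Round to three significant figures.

9900 mg

Concentration deficit ΔC = 15 − 8.6 = 6.400 mg/L
LD = Vd × ΔC / F = 464.0 × 6.400 / 0.3 = 9899 mg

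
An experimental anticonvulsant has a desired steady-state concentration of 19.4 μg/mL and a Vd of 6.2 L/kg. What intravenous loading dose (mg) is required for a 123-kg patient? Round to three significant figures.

14800 mg

Vd(total) = 123 kg × 6.2 L/kg = 762.6 L
LD = Vd × C = 762.6 × 19.40 = 14790 mg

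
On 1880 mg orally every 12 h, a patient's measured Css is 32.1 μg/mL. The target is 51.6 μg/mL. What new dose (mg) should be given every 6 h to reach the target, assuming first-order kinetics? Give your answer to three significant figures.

For first-order elimination, Css ∝ F·D/(CL·τ); F and CL are unchanged, so Css ∝ D/τ.
D₂ = D₁ × (Css,target / Css,current) × (τ₂/τ₁) = 1880 × (51.6/32.1) × (6/12) = 1511 mg

1510 mg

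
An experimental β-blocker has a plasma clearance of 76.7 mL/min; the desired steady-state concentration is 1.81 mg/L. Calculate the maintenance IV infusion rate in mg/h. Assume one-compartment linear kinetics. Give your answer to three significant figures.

8.33 mg/h

CL = 76.7 mL/min × 60/1000 = 4.602 L/h
R₀ = 4.602 × 1.81 = 8.330 mg/h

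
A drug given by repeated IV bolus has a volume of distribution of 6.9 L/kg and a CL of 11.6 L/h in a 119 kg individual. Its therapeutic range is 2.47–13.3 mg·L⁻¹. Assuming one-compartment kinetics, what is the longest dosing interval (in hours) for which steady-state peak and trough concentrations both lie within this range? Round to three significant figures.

119 h

Total Vd = 6.9 × 119 = 821.1 L
k = CL / Vd = 11.60 / 821.1 = 0.01413 h⁻¹
Between IV bolus doses, concentration decays as C = C₀·e^(−kτ), so C_peak/C_trough = e^(kτ).
τ_max = ln(C_peak/C_trough) / k = ln(13.3/2.47) / 0.01413 = 1.684 / 0.01413 = 119.2 h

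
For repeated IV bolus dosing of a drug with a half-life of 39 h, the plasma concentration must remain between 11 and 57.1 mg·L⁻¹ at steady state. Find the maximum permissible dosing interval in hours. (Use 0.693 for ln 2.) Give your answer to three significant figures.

92.7 h

k = 0.693 / t½ = 0.693 / 39 = 0.01777 h⁻¹
Between IV bolus doses, concentration decays as C = C₀·e^(−kτ), so C_peak/C_trough = e^(kτ).
τ_max = ln(C_peak/C_trough) / k = ln(57.1/11) / 0.01777 = 1.647 / 0.01777 = 92.68 h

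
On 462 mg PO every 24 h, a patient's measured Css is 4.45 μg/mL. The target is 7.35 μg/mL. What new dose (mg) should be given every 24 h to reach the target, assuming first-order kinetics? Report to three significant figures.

With linear kinetics, Css is proportional to dose rate (D/τ) at fixed clearance.
D₂ = D₁ × (Css,target / Css,current) = 462 × 7.35/4.45 = 763.1 mg

763 mg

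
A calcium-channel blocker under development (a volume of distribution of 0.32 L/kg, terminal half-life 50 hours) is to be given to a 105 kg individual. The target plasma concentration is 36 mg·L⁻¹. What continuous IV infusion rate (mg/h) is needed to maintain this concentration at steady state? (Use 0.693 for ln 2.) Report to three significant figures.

Vd(total) = 105 kg × 0.32 L/kg = 33.60 L
CL = 0.693 × Vd / t½ = 0.693 × 33.60 / 50 = 0.4657 L/h
Infusion rate = CL × Css = 0.4657 × 36 = 16.77 mg/h

16.8 mg/h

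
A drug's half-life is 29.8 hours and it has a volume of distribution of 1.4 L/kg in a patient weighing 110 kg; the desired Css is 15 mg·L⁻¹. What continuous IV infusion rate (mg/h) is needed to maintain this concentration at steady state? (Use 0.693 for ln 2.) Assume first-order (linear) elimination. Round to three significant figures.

Total Vd = 1.4 × 110 = 154.0 L
CL = ln 2 · Vd / t½ = 0.693 × 154.0 / 29.8 = 3.581 L/h
Infusion rate = CL × Css = 3.581 × 15 = 53.72 mg/h

53.7 mg/h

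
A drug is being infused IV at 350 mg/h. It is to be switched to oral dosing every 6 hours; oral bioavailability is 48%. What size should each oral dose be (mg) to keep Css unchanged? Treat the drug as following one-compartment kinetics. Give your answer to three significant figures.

4380 mg

To maintain the same Css, the systemic dosing rate must be unchanged: F·D/τ = infusion rate.
D = rate × τ / F = 350 × 6 / 0.48 = 4375 mg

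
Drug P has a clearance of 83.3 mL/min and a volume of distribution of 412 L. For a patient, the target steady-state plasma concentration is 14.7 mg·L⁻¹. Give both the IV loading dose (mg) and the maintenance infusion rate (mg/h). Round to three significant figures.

(a) 6060 mg; (b) 73.5 mg/h

LD = Vd · C_target = 412.0 × 14.7 = 6056 mg
Convert clearance: 83.3 mL/min × 60 min/h ÷ 1000 mL/L = 4.998 L/h
Maintenance: replace elimination → rate = CL × Css = 4.998 × 14.7 = 73.47 mg/h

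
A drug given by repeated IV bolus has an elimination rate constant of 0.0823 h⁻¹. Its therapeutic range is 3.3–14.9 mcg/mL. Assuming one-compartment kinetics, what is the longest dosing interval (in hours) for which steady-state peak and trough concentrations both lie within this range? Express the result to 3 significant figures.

Between IV bolus doses, concentration decays as C = C₀·e^(−kτ), so C_peak/C_trough = e^(kτ).
τ_max = ln(C_peak/C_trough) / k = ln(14.9/3.3) / 0.08230 = 1.507 / 0.08230 = 18.31 h

18.3 h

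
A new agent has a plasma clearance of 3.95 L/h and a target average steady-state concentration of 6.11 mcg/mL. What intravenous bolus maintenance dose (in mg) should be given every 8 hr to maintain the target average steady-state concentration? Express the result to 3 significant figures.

193 mg

At steady state, dose per interval replaces the amount cleared in that interval: D/τ = CL·Css.
D = CL × Css × τ = 3.950 × 6.11 × 8 = 193.1 mg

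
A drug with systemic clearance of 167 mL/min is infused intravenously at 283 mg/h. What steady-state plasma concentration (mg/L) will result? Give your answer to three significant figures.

CL = 167 mL/min × 60/1000 = 10.02 L/h
Css = rate / CL = 283 / 10.02 = 28.24 mg/L

28.2 mg/L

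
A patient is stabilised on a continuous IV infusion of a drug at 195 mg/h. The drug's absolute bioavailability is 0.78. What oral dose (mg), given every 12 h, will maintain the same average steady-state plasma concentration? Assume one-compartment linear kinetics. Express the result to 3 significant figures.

To maintain the same Css, the systemic dosing rate must be unchanged: F·D/τ = infusion rate.
D = rate × τ / F = 195 × 12 / 0.78 = 3000 mg

3000 mg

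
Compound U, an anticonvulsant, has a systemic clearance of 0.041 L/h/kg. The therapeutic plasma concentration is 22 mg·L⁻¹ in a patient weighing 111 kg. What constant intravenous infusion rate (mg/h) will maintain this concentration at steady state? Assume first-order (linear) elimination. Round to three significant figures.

CL = 0.041 L/h/kg × 111 kg = 4.551 L/h
Rate = CL × Css = 4.551 × 22 = 100.1 mg/h

100 mg/h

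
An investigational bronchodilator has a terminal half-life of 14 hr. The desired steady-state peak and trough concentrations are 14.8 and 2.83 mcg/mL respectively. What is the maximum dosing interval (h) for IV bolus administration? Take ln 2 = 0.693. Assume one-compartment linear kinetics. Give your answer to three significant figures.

k = 0.693 / t½ = 0.693 / 14 = 0.04950 h⁻¹
Between IV bolus doses, concentration decays as C = C₀·e^(−kτ), so C_peak/C_trough = e^(kτ).
τ_max = ln(C_peak/C_trough) / k = ln(14.8/2.83) / 0.04950 = 1.654 / 0.04950 = 33.41 h

33.4 h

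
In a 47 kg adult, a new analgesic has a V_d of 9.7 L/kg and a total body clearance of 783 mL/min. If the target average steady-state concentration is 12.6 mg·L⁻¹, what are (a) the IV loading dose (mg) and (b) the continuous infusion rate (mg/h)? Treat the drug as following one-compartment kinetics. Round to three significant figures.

Vd(total) = 47 kg × 9.7 L/kg = 455.9 L
Loading dose = Vd × C = 455.9 × 12.6 = 5744 mg
CL = 783 mL/min × 60/1000 = 46.98 L/h
Maintenance infusion rate = CL × Css = 46.98 × 12.6 = 591.9 mg/h

(a) 5740 mg; (b) 592 mg/h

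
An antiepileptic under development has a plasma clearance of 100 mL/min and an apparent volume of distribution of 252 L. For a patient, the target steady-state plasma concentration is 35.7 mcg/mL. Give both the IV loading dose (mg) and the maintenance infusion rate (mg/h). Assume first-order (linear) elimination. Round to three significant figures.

Loading: fill Vd to C_target → 252.0 L × 35.7 mg/L = 8996 mg
CL = 100 mL/min = 100 × 0.06 = 6.000 L/h
Maintenance infusion rate = CL × Css = 6.000 × 35.7 = 214.2 mg/h

(a) 9000 mg; (b) 214 mg/h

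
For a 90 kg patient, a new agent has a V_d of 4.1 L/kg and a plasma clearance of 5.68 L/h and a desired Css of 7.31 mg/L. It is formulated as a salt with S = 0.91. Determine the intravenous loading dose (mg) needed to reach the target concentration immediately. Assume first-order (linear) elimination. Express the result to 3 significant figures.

Vd = 4.1 L/kg × 90 kg = 369.0 L
LD is governed by Vd — clearance does not enter the loading-dose calculation.
LD = Vd × C / S = 369.0 × 7.310 / 0.91 = 2964 mg

2960 mg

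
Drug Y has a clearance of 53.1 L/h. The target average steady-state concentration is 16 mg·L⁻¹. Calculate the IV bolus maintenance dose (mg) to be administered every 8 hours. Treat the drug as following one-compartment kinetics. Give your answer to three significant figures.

D = CL × Css × τ = 53.10 × 16 × 8 = 6797 mg

6800 mg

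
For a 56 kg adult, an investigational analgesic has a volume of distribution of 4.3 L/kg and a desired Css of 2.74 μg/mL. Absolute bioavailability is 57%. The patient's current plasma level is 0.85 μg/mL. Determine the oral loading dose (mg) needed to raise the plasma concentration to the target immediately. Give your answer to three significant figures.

Total Vd = 4.3 × 56 = 240.8 L
Concentration deficit ΔC = 2.74 − 0.85 = 1.890 mg/L
LD = Vd × ΔC / F = 240.8 × 1.890 / 0.57 = 798.4 mg

798 mg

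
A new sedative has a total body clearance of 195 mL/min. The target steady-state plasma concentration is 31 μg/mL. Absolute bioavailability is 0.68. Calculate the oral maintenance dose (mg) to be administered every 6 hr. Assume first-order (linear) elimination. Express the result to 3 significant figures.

3200 mg

Convert clearance: 195 mL/min × 60 min/h ÷ 1000 mL/L = 11.70 L/h
D = CL × Css × τ / F = 11.70 × 31 × 6 / 0.68 = 3200 mg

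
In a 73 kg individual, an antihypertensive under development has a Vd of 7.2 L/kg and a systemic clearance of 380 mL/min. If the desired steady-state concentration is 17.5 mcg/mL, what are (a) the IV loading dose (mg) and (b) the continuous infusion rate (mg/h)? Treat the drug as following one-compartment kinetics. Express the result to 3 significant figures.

Vd(total) = 73 kg × 7.2 L/kg = 525.6 L
Loading dose = Vd × C = 525.6 × 17.5 = 9198 mg
CL = 380 mL/min × 60/1000 = 22.80 L/h
Maintenance: replace elimination → rate = CL × Css = 22.80 × 17.5 = 399.0 mg/h

(a) 9200 mg; (b) 399 mg/h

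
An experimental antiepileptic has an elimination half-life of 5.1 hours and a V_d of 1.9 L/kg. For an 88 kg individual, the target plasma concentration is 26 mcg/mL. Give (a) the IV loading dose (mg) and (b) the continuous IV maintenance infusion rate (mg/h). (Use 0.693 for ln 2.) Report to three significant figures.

(a) 4350 mg; (b) 591 mg/h

Vd(total) = 88 kg × 1.9 L/kg = 167.2 L
LD = Vd × C = 167.2 × 26 = 4347 mg
CL = 0.693 × Vd / t½ = 0.693 × 167.2 / 5.1 = 22.72 L/h
Infusion rate = CL × Css = 22.72 × 26 = 590.7 mg/h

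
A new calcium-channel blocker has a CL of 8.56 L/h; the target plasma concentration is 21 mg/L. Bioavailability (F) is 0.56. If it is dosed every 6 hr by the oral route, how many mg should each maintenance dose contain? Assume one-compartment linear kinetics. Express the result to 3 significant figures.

At steady state, dose per interval replaces the amount cleared in that interval: F·D/τ = CL·Css.
D = CL × Css × τ / F = 8.560 × 21 × 6 / 0.56 = 1926 mg

1930 mg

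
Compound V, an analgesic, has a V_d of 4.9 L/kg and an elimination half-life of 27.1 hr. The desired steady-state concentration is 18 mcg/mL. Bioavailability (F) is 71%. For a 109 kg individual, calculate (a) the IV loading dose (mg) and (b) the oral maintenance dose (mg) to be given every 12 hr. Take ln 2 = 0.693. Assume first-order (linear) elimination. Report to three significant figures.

(a) 9610 mg; (b) 4160 mg

Vd(total) = 109 kg × 4.9 L/kg = 534.1 L
LD = Vd × C = 534.1 × 18 = 9614 mg
CL = 0.693 × Vd / t½ = 0.693 × 534.1 / 27.1 = 13.66 L/h
D = CL × Css × τ / F = 13.66 × 18 × 12 / 0.71 = 4156 mg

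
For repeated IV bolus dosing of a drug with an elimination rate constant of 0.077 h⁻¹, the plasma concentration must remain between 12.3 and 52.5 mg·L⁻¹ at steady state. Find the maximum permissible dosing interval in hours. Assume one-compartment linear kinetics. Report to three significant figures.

18.8 h

Between IV bolus doses, concentration decays as C = C₀·e^(−kτ), so C_peak/C_trough = e^(kτ).
τ_max = ln(C_peak/C_trough) / k = ln(52.5/12.3) / 0.07700 = 1.451 / 0.07700 = 18.84 h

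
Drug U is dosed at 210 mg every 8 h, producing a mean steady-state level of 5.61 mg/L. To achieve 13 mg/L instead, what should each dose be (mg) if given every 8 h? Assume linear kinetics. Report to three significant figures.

With linear kinetics, Css is proportional to dose rate (D/τ) at fixed clearance.
D₂ = D₁ × (Css,target / Css,current) = 210 × 13/5.61 = 486.6 mg

487 mg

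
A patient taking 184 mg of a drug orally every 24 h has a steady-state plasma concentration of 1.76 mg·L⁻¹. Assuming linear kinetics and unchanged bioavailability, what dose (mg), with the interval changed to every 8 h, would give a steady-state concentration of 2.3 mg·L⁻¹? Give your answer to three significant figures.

80.2 mg

For first-order elimination, Css ∝ F·D/(CL·τ); F and CL are unchanged, so Css ∝ D/τ.
D₂ = D₁ × (Css,target / Css,current) × (τ₂/τ₁) = 184 × (2.3/1.76) × (8/24) = 80.15 mg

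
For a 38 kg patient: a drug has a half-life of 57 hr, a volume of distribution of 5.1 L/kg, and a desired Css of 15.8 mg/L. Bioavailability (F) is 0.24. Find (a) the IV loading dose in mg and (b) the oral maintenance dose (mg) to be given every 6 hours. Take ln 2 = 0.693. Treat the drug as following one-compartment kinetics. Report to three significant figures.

(a) 3060 mg; (b) 931 mg

Vd = 5.1 L/kg × 38 kg = 193.8 L
LD = Vd × C = 193.8 × 15.8 = 3062 mg
CL = 0.693 × Vd / t½ = 0.693 × 193.8 / 57 = 2.356 L/h
D = CL × Css × τ / F = 2.356 × 15.8 × 6 / 0.24 = 930.6 mg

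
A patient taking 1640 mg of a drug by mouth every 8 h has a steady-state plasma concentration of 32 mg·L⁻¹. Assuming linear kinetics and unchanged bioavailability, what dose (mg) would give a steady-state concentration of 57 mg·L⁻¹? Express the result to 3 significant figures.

For first-order elimination, Css ∝ F·D/(CL·τ); F and CL are unchanged, so Css ∝ D/τ.
D₂ = D₁ × (Css,target / Css,current) = 1640 × 57/32 = 2921 mg

2920 mg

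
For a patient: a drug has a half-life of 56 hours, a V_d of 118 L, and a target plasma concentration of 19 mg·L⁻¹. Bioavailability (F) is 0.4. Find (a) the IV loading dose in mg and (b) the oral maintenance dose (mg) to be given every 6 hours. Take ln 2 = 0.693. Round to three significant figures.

(a) 2240 mg; (b) 416 mg

LD = Vd × C = 118.0 × 19 = 2242 mg
CL = 0.693 × Vd / t½ = 0.693 × 118.0 / 56 = 1.460 L/h
D = CL × Css × τ / F = 1.460 × 19 × 6 / 0.4 = 416.1 mg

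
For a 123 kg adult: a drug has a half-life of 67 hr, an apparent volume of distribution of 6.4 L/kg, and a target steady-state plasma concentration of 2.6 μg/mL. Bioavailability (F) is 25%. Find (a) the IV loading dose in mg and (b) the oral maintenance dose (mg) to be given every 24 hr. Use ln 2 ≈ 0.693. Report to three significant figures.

(a) 2050 mg; (b) 2030 mg

Total Vd = 6.4 × 123 = 787.2 L
LD = Vd × C = 787.2 × 2.6 = 2047 mg
CL = 0.693 × Vd / t½ = 0.693 × 787.2 / 67 = 8.142 L/h
D = CL × Css × τ / F = 8.142 × 2.6 × 24 / 0.25 = 2032 mg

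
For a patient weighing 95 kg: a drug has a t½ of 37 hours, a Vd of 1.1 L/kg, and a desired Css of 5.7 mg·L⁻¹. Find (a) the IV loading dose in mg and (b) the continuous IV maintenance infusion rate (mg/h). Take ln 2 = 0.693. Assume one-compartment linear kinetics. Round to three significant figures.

Vd(total) = 95 kg × 1.1 L/kg = 104.5 L
LD = Vd × C = 104.5 × 5.7 = 595.7 mg
CL = 0.693 × Vd / t½ = 0.693 × 104.5 / 37 = 1.957 L/h
Infusion rate = CL × Css = 1.957 × 5.7 = 11.15 mg/h

(a) 596 mg; (b) 11.2 mg/h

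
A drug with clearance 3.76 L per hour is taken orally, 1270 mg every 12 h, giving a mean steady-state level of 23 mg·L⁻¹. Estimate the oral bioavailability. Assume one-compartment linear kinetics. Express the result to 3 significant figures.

F·D/τ = CL·Css at steady state → F = CL·Css·τ / D.
F = 3.76 × 23 × 12 / 1270 = 0.817

0.817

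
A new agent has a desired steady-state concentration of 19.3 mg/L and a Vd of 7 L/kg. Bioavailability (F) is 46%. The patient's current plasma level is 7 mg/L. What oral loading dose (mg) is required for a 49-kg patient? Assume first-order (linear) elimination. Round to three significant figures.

Vd = 7 L/kg × 49 kg = 343.0 L
The loading dose fills Vd to the target concentration.
Concentration deficit ΔC = 19.3 − 7 = 12.30 mg/L
LD = Vd × ΔC / F = 343.0 × 12.30 / 0.46 = 9172 mg

9170 mg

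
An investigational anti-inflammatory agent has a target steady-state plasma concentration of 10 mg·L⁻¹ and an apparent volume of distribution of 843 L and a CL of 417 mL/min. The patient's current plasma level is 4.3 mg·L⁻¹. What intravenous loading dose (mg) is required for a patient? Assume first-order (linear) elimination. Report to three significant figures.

Concentration deficit ΔC = 10 − 4.3 = 5.700 mg/L
LD = Vd × ΔC = 843.0 × 5.700 = 4805 mg

4810 mg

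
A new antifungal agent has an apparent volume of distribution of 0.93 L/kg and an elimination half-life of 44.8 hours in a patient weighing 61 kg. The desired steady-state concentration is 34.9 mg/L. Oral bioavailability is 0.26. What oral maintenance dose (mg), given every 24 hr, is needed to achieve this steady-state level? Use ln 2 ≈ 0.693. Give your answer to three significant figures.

2830 mg

Total Vd = 0.93 × 61 = 56.73 L
CL = 0.693 × Vd / t½ = 0.693 × 56.73 / 44.8 = 0.8775 L/h
D = CL × Css × τ / F = 0.8775 × 34.9 × 24 / 0.26 = 2827 mg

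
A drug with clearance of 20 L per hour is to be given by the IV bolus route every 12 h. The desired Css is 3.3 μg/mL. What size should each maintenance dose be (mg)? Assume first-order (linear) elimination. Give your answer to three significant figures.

792 mg

D = CL × Css × τ = 20.00 × 3.3 × 12 = 792.0 mg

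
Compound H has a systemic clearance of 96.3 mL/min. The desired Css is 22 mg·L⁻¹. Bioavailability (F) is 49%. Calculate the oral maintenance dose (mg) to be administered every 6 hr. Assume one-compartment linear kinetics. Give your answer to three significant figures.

1560 mg

Convert clearance: 96.3 mL/min × 60 min/h ÷ 1000 mL/L = 5.778 L/h
At steady state, dose per interval replaces the amount cleared in that interval: F·D/τ = CL·Css.
D = CL × Css × τ / F = 5.778 × 22 × 6 / 0.49 = 1557 mg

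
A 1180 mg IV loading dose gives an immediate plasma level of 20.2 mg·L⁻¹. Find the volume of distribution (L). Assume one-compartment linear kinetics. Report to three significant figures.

58.4 L

Immediately after an IV bolus, C₀ = Dose / Vd, so Vd = Dose / C₀.
Vd = 1180 / 20.2 = 58.42 L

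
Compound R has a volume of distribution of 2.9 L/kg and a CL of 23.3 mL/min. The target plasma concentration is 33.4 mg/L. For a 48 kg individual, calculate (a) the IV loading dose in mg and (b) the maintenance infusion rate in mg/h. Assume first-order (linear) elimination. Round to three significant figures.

Vd(total) = 48 kg × 2.9 L/kg = 139.2 L
LD = Vd · C_target = 139.2 × 33.4 = 4649 mg
CL = 23.3 mL/min = 23.3 × 0.06 = 1.398 L/h
Maintenance: replace elimination → rate = CL × Css = 1.398 × 33.4 = 46.69 mg/h

(a) 4650 mg; (b) 46.7 mg/h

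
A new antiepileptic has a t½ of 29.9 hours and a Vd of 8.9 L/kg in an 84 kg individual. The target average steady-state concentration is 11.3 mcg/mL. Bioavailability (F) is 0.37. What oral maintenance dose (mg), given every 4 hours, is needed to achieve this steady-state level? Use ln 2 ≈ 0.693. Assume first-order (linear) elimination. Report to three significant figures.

Vd(total) = 84 kg × 8.9 L/kg = 747.6 L
CL = ln 2 · Vd / t½ = 0.693 × 747.6 / 29.9 = 17.33 L/h
D = CL × Css × τ / F = 17.33 × 11.3 × 4 / 0.37 = 2117 mg

2120 mg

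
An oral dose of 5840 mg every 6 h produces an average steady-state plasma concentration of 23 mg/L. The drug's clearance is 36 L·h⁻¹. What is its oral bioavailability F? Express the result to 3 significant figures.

0.851

F·D/τ = CL·Css at steady state → F = CL·Css·τ / D.
F = 36 × 23 × 6 / 5840 = 0.851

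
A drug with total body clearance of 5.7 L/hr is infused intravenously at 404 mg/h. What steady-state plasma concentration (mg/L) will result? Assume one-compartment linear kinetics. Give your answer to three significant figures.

Css = rate / CL = 404 / 5.700 = 70.88 mg/L

70.9 mg/L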